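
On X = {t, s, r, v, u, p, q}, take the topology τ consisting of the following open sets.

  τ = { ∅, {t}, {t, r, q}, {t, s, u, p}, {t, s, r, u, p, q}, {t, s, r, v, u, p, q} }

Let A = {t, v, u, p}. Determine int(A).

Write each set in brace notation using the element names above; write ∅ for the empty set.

opens ⊆ A: ∅, {t}; union → int = {t}

{t}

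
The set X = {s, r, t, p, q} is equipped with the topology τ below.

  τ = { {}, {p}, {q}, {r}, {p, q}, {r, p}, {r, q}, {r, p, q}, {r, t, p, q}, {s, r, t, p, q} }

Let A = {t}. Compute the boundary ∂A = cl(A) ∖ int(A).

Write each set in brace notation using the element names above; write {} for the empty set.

{s, t}

opens ⊆ A: {}; union → int = {}
complement {s, r, p, q}; its interior {r, p, q}; cl(A) = X∖{r, p, q} = {s, t}
boundary = {s, t} ∖ {} = {s, t}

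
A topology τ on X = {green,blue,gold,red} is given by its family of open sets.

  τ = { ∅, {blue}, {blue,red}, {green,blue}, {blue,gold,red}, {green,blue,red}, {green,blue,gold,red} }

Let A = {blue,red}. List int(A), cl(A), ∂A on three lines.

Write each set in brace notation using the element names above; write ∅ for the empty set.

int(A) = {blue,red}
cl(A)  = {green,blue,gold,red}
∂A     = {green,gold}

U open, U⊆A: ∅, {blue}, {blue,red}. int(A) = ⋃ = {blue,red}
X∖A={green,gold}, int(X∖A)=∅, hence cl(A)={green,blue,gold,red}
∂A: remove int from cl → {green,gold}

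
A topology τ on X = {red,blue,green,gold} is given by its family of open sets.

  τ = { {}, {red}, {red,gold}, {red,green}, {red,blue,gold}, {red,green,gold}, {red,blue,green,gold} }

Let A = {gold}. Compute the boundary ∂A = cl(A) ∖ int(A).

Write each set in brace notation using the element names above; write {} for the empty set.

{blue,gold}

open subsets of A: {}; so int(A) = {}
closure: X∖int(X∖A) = X∖{red,green} = {blue,gold}
∂A = {blue,gold} minus {} = {blue,gold}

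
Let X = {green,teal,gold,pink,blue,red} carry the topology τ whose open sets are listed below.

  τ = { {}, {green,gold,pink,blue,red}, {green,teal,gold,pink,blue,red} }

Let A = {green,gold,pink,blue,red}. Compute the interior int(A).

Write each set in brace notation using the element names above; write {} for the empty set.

U open, U⊆A: {}, {green,gold,pink,blue,red}. int(A) = ⋃ = {green,gold,pink,blue,red}

{green,gold,pink,blue,red}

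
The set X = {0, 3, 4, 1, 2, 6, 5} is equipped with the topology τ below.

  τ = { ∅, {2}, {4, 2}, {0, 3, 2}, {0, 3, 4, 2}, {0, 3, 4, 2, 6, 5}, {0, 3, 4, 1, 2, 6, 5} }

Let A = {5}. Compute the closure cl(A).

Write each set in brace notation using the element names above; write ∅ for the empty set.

{1, 6, 5}

complement {0, 3, 4, 1, 2, 6}; its interior {0, 3, 4, 2}; cl(A) = X∖{0, 3, 4, 2} = {1, 6, 5}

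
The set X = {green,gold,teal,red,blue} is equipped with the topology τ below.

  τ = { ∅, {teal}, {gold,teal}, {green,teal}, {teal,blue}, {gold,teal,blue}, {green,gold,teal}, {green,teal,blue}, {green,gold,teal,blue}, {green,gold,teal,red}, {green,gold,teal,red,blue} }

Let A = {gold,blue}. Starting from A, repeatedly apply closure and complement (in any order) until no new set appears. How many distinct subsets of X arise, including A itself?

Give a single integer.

complement {green,teal,red}; its interior {green,teal}; cl(A) = X∖{green,teal} = {gold,red,blue}
With k = closure, c = complement:
  1. A     = {gold,blue}
  2. kA    = {gold,red,blue}
  3. cA    = {green,teal,red}
  4. ckA   = {green,teal}
  5. kcA   = {green,gold,teal,red,blue}
  6. ckcA  = ∅
k, c of each give nothing new

6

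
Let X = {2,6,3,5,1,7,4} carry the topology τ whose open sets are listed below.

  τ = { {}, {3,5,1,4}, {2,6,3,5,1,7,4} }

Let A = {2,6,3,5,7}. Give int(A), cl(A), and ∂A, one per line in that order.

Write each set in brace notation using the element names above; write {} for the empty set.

open subsets of A: {}; so int(A) = {}
closure: X∖int(X∖A) = X∖{} = {2,6,3,5,1,7,4}
∂A = {2,6,3,5,1,7,4} minus {} = {2,6,3,5,1,7,4}

int(A) = {}
cl(A)  = {2,6,3,5,1,7,4}
∂A     = {2,6,3,5,1,7,4}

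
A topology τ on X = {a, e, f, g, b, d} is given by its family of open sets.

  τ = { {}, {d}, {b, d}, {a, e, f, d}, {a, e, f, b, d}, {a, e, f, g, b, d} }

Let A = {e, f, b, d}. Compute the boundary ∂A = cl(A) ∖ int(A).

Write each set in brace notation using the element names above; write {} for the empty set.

{a, e, f, g}

interior: largest open inside A is {b, d} (from {}, {d}, {b, d})
cl via duality: int({a, g}) = {}, so X∖{} = {a, e, f, g, b, d}
cl∖int = {a, e, f, g}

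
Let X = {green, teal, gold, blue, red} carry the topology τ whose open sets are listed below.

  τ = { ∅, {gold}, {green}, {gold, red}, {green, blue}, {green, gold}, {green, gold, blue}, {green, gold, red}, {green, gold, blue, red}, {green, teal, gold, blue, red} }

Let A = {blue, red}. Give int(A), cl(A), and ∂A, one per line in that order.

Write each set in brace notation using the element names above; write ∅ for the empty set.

int(A) = ∅
cl(A)  = {teal, blue, red}
∂A     = {teal, blue, red}

opens ⊆ A: ∅; union → int = ∅
complement {green, teal, gold}; its interior {green, gold}; cl(A) = X∖{green, gold} = {teal, blue, red}
boundary = {teal, blue, red} ∖ ∅ = {teal, blue, red}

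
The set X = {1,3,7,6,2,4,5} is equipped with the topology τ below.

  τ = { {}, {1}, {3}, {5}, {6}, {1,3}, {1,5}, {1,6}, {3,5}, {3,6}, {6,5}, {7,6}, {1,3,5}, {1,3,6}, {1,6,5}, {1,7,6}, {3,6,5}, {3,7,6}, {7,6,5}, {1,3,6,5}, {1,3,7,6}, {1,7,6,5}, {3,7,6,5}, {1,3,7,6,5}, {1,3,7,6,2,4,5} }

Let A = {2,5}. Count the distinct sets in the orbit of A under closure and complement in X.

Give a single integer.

6

complement {1,3,7,6,4}; its interior {1,3,7,6}; cl(A) = X∖{1,3,7,6} = {2,4,5}
With k = closure, c = complement:
  1. A     = {2,5}
  2. kA    = {2,4,5}
  3. cA    = {1,3,7,6,4}
  4. ckA   = {1,3,7,6}
  5. kcA   = {1,3,7,6,2,4}
  6. ckcA  = {5}
k, c of each give nothing new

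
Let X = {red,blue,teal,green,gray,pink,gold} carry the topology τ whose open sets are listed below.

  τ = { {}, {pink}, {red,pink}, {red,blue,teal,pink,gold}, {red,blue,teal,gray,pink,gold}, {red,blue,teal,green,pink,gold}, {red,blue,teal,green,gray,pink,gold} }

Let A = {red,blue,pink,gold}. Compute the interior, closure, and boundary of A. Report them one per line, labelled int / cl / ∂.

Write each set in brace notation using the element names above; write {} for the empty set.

interior: largest open inside A is {red,pink} (from {}, {pink}, {red,pink})
cl via duality: int({teal,green,gray}) = {}, so X∖{} = {red,blue,teal,green,gray,pink,gold}
cl∖int = {blue,teal,green,gray,gold}

int(A) = {red,pink}
cl(A)  = {red,blue,teal,green,gray,pink,gold}
∂A     = {blue,teal,green,gray,gold}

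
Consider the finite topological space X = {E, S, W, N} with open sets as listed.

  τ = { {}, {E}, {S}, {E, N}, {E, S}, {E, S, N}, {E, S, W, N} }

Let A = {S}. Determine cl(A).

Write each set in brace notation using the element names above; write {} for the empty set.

{S, W}

X∖A={E, W, N}, int(X∖A)={E, N}, hence cl(A)={S, W}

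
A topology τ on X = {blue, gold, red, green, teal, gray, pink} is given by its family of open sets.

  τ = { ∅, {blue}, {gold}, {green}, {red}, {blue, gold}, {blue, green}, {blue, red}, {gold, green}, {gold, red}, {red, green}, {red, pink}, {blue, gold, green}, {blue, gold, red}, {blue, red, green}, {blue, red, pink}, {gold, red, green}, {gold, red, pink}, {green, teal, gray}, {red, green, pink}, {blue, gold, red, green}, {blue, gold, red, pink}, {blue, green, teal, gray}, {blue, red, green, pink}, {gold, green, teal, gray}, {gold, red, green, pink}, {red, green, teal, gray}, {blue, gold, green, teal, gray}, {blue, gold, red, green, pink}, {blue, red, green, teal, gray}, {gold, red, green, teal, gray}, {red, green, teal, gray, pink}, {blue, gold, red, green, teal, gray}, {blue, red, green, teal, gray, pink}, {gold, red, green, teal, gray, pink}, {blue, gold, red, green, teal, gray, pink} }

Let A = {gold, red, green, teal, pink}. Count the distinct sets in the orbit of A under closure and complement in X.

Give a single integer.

complement {blue, gray}; its interior {blue}; cl(A) = X∖{blue} = {gold, red, green, teal, gray, pink}
With k = closure, c = complement:
  1. A     = {gold, red, green, teal, pink}
  2. kA    = {gold, red, green, teal, gray, pink}
  3. cA    = {blue, gray}
  4. ckA   = {blue}
  5. kcA   = {blue, teal, gray}
  6. ckcA  = {gold, red, green, pink}
k, c of each give nothing new

6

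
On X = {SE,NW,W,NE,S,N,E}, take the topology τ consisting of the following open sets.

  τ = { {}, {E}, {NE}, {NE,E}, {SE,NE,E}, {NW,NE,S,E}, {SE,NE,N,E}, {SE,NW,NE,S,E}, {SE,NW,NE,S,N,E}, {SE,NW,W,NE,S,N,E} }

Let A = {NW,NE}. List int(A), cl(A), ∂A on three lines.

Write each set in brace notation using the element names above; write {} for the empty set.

opens ⊆ A: {}, {NE}; union → int = {NE}
complement {SE,W,S,N,E}; its interior {E}; cl(A) = X∖{E} = {SE,NW,W,NE,S,N}
boundary = {SE,NW,W,NE,S,N} ∖ {NE} = {SE,NW,W,S,N}

int(A) = {NE}
cl(A)  = {SE,NW,W,NE,S,N}
∂A     = {SE,NW,W,S,N}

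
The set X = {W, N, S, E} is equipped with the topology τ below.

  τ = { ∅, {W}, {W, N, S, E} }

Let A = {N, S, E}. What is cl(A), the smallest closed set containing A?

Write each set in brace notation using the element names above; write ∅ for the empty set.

{N, S, E}

cl via duality: int({W}) = {W}, so X∖{W} = {N, S, E}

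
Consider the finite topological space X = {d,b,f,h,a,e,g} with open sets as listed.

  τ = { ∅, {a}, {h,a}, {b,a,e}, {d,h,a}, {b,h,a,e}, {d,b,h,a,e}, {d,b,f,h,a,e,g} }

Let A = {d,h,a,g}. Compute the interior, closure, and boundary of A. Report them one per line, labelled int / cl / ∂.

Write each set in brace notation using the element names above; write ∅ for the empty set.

interior: largest open inside A is {d,h,a} (from ∅, {a}, {h,a}, {d,h,a})
cl via duality: int({b,f,e}) = ∅, so X∖∅ = {d,b,f,h,a,e,g}
cl∖int = {b,f,e,g}

int(A) = {d,h,a}
cl(A)  = {d,b,f,h,a,e,g}
∂A     = {b,f,e,g}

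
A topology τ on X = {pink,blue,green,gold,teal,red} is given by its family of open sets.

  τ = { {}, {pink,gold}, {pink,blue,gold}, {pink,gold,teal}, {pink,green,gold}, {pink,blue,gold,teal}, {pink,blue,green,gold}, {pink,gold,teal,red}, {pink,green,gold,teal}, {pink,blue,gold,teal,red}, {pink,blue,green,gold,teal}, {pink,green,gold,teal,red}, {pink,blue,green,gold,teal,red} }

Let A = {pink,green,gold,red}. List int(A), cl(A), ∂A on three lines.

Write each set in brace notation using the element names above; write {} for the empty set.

int(A) = {pink,green,gold}
cl(A)  = {pink,blue,green,gold,teal,red}
∂A     = {blue,teal,red}

U open, U⊆A: {}, {pink,gold}, {pink,green,gold}. int(A) = ⋃ = {pink,green,gold}
X∖A={blue,teal}, int(X∖A)={}, hence cl(A)={pink,blue,green,gold,teal,red}
∂A: remove int from cl → {blue,teal,red}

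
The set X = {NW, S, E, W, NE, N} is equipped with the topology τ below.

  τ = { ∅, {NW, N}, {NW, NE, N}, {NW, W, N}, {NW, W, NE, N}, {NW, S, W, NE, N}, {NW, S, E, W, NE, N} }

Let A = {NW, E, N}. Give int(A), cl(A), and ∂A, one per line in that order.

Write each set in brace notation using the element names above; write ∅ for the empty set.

int(A) = {NW, N}
cl(A)  = {NW, S, E, W, NE, N}
∂A     = {S, E, W, NE}

open subsets of A: ∅, {NW, N}; so int(A) = {NW, N}
closure: X∖int(X∖A) = X∖∅ = {NW, S, E, W, NE, N}
∂A = {NW, S, E, W, NE, N} minus {NW, N} = {S, E, W, NE}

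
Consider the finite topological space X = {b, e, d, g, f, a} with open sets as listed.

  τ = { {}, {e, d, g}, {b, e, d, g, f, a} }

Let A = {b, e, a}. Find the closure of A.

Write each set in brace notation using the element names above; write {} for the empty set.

{b, e, d, g, f, a}

complement {d, g, f}; its interior {}; cl(A) = X∖{} = {b, e, d, g, f, a}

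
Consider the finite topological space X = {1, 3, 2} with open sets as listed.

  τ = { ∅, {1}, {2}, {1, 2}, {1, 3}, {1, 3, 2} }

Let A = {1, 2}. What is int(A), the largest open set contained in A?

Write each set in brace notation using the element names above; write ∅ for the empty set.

{1, 2}

interior: largest open inside A is {1, 2} (from ∅, {2}, {1}, {1, 2})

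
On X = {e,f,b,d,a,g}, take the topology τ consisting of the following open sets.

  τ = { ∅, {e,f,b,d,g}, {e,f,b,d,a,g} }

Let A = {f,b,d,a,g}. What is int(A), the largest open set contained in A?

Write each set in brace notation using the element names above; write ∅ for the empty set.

∅

open subsets of A: ∅; so int(A) = ∅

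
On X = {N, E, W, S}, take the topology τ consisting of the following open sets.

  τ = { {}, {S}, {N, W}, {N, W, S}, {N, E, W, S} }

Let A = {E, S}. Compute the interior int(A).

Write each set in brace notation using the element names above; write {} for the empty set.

{S}

open subsets of A: {}, {S}; so int(A) = {S}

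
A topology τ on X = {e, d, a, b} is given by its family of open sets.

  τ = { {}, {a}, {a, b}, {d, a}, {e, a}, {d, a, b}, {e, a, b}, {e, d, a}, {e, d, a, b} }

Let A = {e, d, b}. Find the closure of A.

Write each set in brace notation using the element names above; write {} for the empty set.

X∖A={a}, int(X∖A)={a}, hence cl(A)={e, d, b}

{e, d, b}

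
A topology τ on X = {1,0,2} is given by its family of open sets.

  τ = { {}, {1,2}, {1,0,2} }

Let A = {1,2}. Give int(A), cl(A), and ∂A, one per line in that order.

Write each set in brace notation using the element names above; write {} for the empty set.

int(A) = {1,2}
cl(A)  = {1,0,2}
∂A     = {0}

open subsets of A: {}, {1,2}; so int(A) = {1,2}
closure: X∖int(X∖A) = X∖{} = {1,0,2}
∂A = {1,0,2} minus {1,2} = {0}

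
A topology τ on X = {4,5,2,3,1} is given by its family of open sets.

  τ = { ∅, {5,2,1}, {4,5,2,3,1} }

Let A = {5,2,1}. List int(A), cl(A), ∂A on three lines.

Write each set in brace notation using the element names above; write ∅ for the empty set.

int(A) = {5,2,1}
cl(A)  = {4,5,2,3,1}
∂A     = {4,3}

open subsets of A: ∅, {5,2,1}; so int(A) = {5,2,1}
closure: X∖int(X∖A) = X∖∅ = {4,5,2,3,1}
∂A = {4,5,2,3,1} minus {5,2,1} = {4,3}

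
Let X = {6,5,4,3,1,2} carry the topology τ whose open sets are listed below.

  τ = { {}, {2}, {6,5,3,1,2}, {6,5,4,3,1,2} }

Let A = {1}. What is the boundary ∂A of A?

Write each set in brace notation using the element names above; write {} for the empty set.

interior: largest open inside A is {} (from {})
cl via duality: int({6,5,4,3,2}) = {2}, so X∖{2} = {6,5,4,3,1}
cl∖int = {6,5,4,3,1}

{6,5,4,3,1}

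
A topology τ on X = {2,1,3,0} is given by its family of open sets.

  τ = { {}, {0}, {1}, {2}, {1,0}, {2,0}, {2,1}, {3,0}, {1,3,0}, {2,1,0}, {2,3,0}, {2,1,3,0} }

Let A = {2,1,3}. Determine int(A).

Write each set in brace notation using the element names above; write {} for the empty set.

{2,1}

opens ⊆ A: {}, {2}, {1}, {2,1}; union → int = {2,1}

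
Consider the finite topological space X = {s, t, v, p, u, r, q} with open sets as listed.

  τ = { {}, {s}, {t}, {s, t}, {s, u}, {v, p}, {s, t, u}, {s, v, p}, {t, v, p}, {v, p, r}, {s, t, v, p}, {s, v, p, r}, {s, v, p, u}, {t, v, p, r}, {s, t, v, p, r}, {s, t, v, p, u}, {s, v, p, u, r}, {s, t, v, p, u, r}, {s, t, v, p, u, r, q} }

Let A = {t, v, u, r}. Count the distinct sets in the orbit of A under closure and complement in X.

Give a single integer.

closure: X∖int(X∖A) = X∖{s} = {t, v, p, u, r, q}
Let k=closure and c=complement:
  1. A     = {t, v, u, r}
  2. kA    = {t, v, p, u, r, q}
  3. cA    = {s, p, q}
  4. ckA   = {s}
  5. kcA   = {s, v, p, u, r, q}
  6. kckA  = {s, u, q}
  7. ckcA  = {t}
  8. ckckA = {t, v, p, r}
  9. kckcA = {t, q}
  10. kckckA = {t, v, p, r, q}
  11. ckckcA = {s, v, p, u, r}
  12. ckckckA = {s, u}
— saturated at 12

12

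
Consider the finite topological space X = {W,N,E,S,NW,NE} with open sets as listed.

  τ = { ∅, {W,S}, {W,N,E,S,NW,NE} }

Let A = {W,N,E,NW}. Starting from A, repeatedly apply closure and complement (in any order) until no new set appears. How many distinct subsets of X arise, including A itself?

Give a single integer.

complement {S,NE}; its interior ∅; cl(A) = X∖∅ = {W,N,E,S,NW,NE}
With k = closure, c = complement:
  1. A     = {W,N,E,NW}
  2. kA    = {W,N,E,S,NW,NE}
  3. cA    = {S,NE}
  4. ckA   = ∅
k, c of each give nothing new

4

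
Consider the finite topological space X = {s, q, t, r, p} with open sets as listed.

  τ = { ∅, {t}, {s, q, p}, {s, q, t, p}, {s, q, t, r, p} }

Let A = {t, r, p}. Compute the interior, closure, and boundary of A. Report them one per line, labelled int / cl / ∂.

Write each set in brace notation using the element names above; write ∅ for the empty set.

int(A) = {t}
cl(A)  = {s, q, t, r, p}
∂A     = {s, q, r, p}

open subsets of A: ∅, {t}; so int(A) = {t}
closure: X∖int(X∖A) = X∖∅ = {s, q, t, r, p}
∂A = {s, q, t, r, p} minus {t} = {s, q, r, p}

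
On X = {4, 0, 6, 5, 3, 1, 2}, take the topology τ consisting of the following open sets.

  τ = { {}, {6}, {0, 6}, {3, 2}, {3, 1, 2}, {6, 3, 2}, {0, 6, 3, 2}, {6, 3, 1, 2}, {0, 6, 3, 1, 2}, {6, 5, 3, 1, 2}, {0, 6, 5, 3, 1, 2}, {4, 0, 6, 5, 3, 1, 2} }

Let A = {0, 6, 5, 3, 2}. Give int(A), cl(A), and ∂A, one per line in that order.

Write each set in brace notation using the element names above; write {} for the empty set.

U open, U⊆A: {}, {6}, {0, 6}, {3, 2}, {6, 3, 2}, {0, 6, 3, 2}. int(A) = ⋃ = {0, 6, 3, 2}
X∖A={4, 1}, int(X∖A)={}, hence cl(A)={4, 0, 6, 5, 3, 1, 2}
∂A: remove int from cl → {4, 5, 1}

int(A) = {0, 6, 3, 2}
cl(A)  = {4, 0, 6, 5, 3, 1, 2}
∂A     = {4, 5, 1}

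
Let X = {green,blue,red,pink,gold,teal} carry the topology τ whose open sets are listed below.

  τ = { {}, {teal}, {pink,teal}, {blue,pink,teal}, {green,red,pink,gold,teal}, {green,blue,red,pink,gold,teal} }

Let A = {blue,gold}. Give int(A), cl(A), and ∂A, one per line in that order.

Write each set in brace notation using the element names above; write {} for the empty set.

int(A) = {}
cl(A)  = {green,blue,red,gold}
∂A     = {green,blue,red,gold}

interior: largest open inside A is {} (from {})
cl via duality: int({green,red,pink,teal}) = {pink,teal}, so X∖{pink,teal} = {green,blue,red,gold}
cl∖int = {green,blue,red,gold}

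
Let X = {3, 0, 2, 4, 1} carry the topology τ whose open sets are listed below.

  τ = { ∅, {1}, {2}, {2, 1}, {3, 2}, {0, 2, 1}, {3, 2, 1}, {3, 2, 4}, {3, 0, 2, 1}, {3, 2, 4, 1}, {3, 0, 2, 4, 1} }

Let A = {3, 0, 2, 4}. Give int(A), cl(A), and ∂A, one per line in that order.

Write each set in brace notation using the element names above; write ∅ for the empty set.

int(A) = {3, 2, 4}
cl(A)  = {3, 0, 2, 4}
∂A     = {0}

open subsets of A: ∅, {2}, {3, 2}, {3, 2, 4}; so int(A) = {3, 2, 4}
closure: X∖int(X∖A) = X∖{1} = {3, 0, 2, 4}
∂A = {3, 0, 2, 4} minus {3, 2, 4} = {0}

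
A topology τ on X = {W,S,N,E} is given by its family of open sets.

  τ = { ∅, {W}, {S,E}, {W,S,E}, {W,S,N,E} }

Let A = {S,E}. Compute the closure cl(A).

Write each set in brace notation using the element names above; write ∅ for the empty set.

X∖A={W,N}, int(X∖A)={W}, hence cl(A)={S,N,E}

{S,N,E}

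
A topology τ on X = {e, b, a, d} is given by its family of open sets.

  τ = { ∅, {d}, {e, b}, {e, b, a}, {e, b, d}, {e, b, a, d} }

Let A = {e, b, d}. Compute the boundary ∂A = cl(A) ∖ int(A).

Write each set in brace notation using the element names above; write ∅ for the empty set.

interior: largest open inside A is {e, b, d} (from ∅, {d}, {e, b}, {e, b, d})
cl via duality: int({a}) = ∅, so X∖∅ = {e, b, a, d}
cl∖int = {a}

{a}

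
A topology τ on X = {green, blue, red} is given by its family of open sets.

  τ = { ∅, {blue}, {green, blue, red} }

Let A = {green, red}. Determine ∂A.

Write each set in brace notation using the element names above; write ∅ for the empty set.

{green, red}

interior: largest open inside A is ∅ (from ∅)
cl via duality: int({blue}) = {blue}, so X∖{blue} = {green, red}
cl∖int = {green, red}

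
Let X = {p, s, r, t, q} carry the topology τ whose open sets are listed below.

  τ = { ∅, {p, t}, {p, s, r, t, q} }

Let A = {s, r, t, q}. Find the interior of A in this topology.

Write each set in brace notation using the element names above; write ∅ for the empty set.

U open, U⊆A: ∅. int(A) = ⋃ = ∅

∅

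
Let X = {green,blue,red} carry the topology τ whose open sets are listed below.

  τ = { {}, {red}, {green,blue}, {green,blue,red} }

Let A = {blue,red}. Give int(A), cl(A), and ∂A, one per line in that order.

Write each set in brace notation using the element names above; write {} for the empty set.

int(A) = {red}
cl(A)  = {green,blue,red}
∂A     = {green,blue}

interior: largest open inside A is {red} (from {}, {red})
cl via duality: int({green}) = {}, so X∖{} = {green,blue,red}
cl∖int = {green,blue}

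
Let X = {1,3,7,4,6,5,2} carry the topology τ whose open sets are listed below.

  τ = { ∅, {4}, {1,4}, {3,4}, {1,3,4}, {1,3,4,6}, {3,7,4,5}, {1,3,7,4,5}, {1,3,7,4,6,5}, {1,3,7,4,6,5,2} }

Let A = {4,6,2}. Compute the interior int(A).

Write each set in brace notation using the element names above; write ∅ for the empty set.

interior: largest open inside A is {4} (from ∅, {4})

{4}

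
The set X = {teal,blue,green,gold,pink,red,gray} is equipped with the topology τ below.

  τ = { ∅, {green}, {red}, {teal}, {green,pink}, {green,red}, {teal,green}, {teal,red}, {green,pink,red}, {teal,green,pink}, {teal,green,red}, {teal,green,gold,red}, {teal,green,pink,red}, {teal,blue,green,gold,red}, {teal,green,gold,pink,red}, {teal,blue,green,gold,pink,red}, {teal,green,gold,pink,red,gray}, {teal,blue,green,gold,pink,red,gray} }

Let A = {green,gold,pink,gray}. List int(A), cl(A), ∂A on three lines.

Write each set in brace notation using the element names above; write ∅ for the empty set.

int(A) = {green,pink}
cl(A)  = {blue,green,gold,pink,gray}
∂A     = {blue,gold,gray}

U open, U⊆A: ∅, {green}, {green,pink}. int(A) = ⋃ = {green,pink}
X∖A={teal,blue,red}, int(X∖A)={teal,red}, hence cl(A)={blue,green,gold,pink,gray}
∂A: remove int from cl → {blue,gold,gray}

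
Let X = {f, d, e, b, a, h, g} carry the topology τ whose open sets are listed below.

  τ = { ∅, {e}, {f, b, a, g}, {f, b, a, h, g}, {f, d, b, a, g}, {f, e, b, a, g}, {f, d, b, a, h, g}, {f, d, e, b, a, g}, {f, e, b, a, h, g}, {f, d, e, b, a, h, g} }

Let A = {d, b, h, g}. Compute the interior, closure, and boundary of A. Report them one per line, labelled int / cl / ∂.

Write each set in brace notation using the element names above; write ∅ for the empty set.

opens ⊆ A: ∅; union → int = ∅
complement {f, e, a}; its interior {e}; cl(A) = X∖{e} = {f, d, b, a, h, g}
boundary = {f, d, b, a, h, g} ∖ ∅ = {f, d, b, a, h, g}

int(A) = ∅
cl(A)  = {f, d, b, a, h, g}
∂A     = {f, d, b, a, h, g}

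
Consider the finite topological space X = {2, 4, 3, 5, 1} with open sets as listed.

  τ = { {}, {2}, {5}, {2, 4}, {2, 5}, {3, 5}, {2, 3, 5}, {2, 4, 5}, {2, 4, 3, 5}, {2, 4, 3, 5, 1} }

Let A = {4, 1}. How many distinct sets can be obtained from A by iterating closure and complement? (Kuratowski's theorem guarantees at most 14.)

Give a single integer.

4

closure: X∖int(X∖A) = X∖{2, 3, 5} = {4, 1}
Let k=closure and c=complement:
  1. A     = {4, 1}
  2. cA    = {2, 3, 5}
  3. kcA   = {2, 4, 3, 5, 1}
  4. ckcA  = {}
— saturated at 4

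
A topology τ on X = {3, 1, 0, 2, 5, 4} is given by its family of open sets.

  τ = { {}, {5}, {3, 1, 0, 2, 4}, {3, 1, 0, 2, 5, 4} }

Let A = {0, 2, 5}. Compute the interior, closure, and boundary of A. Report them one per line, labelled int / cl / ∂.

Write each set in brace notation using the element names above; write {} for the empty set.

open subsets of A: {}, {5}; so int(A) = {5}
closure: X∖int(X∖A) = X∖{} = {3, 1, 0, 2, 5, 4}
∂A = {3, 1, 0, 2, 5, 4} minus {5} = {3, 1, 0, 2, 4}

int(A) = {5}
cl(A)  = {3, 1, 0, 2, 5, 4}
∂A     = {3, 1, 0, 2, 4}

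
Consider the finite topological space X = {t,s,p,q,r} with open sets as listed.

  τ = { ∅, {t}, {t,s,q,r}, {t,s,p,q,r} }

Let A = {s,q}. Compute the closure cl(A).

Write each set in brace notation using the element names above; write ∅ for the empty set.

closure: X∖int(X∖A) = X∖{t} = {s,p,q,r}

{s,p,q,r}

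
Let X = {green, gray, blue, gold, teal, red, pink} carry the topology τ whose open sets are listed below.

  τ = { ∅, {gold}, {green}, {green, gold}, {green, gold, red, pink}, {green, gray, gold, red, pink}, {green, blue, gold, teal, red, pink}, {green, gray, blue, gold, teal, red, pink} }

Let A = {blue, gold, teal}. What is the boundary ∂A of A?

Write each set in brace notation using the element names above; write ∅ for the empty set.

opens ⊆ A: ∅, {gold}; union → int = {gold}
complement {green, gray, red, pink}; its interior {green}; cl(A) = X∖{green} = {gray, blue, gold, teal, red, pink}
boundary = {gray, blue, gold, teal, red, pink} ∖ {gold} = {gray, blue, teal, red, pink}

{gray, blue, teal, red, pink}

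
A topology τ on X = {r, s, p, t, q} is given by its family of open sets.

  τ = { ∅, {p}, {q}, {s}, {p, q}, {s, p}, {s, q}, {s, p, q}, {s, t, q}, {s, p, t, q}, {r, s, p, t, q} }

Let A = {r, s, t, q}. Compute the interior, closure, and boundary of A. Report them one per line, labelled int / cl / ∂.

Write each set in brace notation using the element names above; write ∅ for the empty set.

open subsets of A: ∅, {q}, {s}, {s, q}, {s, t, q}; so int(A) = {s, t, q}
closure: X∖int(X∖A) = X∖{p} = {r, s, t, q}
∂A = {r, s, t, q} minus {s, t, q} = {r}

int(A) = {s, t, q}
cl(A)  = {r, s, t, q}
∂A     = {r}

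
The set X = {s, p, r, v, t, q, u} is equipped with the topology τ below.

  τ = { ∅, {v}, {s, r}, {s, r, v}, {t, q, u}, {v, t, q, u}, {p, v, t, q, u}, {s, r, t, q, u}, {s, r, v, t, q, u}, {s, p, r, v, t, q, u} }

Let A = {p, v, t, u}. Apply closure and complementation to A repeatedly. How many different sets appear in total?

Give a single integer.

8

X∖A={s, r, q}, int(X∖A)={s, r}, hence cl(A)={p, v, t, q, u}
Orbit (k=closure, c=complement):
  1. A     = {p, v, t, u}
  2. kA    = {p, v, t, q, u}
  3. cA    = {s, r, q}
  4. ckA   = {s, r}
  5. kcA   = {s, p, r, t, q, u}
  6. ckcA  = {v}
  7. kckcA = {p, v}
  8. ckckcA = {s, r, t, q, u}
(closed under both — stop)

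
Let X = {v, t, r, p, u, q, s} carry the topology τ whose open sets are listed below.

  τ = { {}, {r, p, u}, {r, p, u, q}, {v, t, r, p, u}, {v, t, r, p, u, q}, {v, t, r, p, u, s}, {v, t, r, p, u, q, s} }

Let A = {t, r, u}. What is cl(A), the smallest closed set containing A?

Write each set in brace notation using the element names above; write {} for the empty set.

{v, t, r, p, u, q, s}

X∖A={v, p, q, s}, int(X∖A)={}, hence cl(A)={v, t, r, p, u, q, s}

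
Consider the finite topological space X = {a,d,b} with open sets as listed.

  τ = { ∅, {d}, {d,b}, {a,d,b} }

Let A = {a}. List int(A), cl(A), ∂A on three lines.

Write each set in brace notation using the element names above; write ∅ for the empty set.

opens ⊆ A: ∅; union → int = ∅
complement {d,b}; its interior {d,b}; cl(A) = X∖{d,b} = {a}
boundary = {a} ∖ ∅ = {a}

int(A) = ∅
cl(A)  = {a}
∂A     = {a}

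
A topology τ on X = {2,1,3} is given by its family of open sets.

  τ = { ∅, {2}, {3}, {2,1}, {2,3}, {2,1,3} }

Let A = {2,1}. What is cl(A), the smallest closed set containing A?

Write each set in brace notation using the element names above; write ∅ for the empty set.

{2,1}

cl via duality: int({3}) = {3}, so X∖{3} = {2,1}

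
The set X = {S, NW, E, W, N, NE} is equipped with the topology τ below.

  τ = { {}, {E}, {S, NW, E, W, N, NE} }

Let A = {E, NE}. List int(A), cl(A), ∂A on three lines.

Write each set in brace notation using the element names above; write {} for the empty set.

int(A) = {E}
cl(A)  = {S, NW, E, W, N, NE}
∂A     = {S, NW, W, N, NE}

open subsets of A: {}, {E}; so int(A) = {E}
closure: X∖int(X∖A) = X∖{} = {S, NW, E, W, N, NE}
∂A = {S, NW, E, W, N, NE} minus {E} = {S, NW, W, N, NE}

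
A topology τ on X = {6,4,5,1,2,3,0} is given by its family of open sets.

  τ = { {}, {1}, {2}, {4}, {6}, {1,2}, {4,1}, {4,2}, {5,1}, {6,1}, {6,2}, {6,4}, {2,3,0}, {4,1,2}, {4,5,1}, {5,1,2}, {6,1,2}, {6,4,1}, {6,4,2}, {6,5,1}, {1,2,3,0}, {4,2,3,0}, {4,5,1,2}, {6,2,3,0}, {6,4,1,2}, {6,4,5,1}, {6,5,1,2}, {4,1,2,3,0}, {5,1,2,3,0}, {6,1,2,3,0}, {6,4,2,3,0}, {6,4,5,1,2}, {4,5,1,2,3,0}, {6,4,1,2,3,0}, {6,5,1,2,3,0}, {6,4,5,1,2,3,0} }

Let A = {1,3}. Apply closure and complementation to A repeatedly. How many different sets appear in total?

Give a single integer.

closure: X∖int(X∖A) = X∖{6,4,2} = {5,1,3,0}
Let k=closure and c=complement:
  1. A     = {1,3}
  2. kA    = {5,1,3,0}
  3. cA    = {6,4,5,2,0}
  4. ckA   = {6,4,2}
  5. kcA   = {6,4,5,2,3,0}
  6. kckA  = {6,4,2,3,0}
  7. ckcA  = {1}
  8. ckckA = {5,1}
— saturated at 8

8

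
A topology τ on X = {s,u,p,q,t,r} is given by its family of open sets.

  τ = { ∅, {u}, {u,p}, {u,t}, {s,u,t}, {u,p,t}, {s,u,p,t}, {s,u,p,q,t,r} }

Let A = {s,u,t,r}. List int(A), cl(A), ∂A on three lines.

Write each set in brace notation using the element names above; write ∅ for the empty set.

opens ⊆ A: ∅, {u}, {u,t}, {s,u,t}; union → int = {s,u,t}
complement {p,q}; its interior ∅; cl(A) = X∖∅ = {s,u,p,q,t,r}
boundary = {s,u,p,q,t,r} ∖ {s,u,t} = {p,q,r}

int(A) = {s,u,t}
cl(A)  = {s,u,p,q,t,r}
∂A     = {p,q,r}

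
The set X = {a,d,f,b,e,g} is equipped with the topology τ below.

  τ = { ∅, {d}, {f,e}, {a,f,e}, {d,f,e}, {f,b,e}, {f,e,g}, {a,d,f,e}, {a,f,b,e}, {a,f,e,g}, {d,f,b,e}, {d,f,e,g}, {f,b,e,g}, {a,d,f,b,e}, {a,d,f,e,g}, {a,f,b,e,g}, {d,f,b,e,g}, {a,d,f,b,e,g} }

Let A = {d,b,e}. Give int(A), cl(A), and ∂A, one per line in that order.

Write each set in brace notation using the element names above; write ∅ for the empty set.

U open, U⊆A: ∅, {d}. int(A) = ⋃ = {d}
X∖A={a,f,g}, int(X∖A)=∅, hence cl(A)={a,d,f,b,e,g}
∂A: remove int from cl → {a,f,b,e,g}

int(A) = {d}
cl(A)  = {a,d,f,b,e,g}
∂A     = {a,f,b,e,g}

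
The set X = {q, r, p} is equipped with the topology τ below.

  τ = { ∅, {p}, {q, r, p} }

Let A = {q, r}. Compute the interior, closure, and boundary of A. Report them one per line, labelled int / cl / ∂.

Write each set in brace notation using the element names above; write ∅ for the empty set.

int(A) = ∅
cl(A)  = {q, r}
∂A     = {q, r}

U open, U⊆A: ∅. int(A) = ⋃ = ∅
X∖A={p}, int(X∖A)={p}, hence cl(A)={q, r}
∂A: remove int from cl → {q, r}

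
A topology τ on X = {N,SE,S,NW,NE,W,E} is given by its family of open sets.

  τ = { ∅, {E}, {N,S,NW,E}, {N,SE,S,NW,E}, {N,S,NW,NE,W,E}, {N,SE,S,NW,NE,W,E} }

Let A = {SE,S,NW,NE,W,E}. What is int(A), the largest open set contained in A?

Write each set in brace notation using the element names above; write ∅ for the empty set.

opens ⊆ A: ∅, {E}; union → int = {E}

{E}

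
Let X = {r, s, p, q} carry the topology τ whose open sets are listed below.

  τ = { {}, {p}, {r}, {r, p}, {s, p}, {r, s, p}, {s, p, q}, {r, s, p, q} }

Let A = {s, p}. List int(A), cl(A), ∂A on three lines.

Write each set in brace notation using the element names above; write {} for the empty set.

opens ⊆ A: {}, {p}, {s, p}; union → int = {s, p}
complement {r, q}; its interior {r}; cl(A) = X∖{r} = {s, p, q}
boundary = {s, p, q} ∖ {s, p} = {q}

int(A) = {s, p}
cl(A)  = {s, p, q}
∂A     = {q}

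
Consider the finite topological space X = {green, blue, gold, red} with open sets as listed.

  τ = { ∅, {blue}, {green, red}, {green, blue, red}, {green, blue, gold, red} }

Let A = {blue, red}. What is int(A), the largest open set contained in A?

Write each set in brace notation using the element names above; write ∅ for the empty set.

{blue}

U open, U⊆A: ∅, {blue}. int(A) = ⋃ = {blue}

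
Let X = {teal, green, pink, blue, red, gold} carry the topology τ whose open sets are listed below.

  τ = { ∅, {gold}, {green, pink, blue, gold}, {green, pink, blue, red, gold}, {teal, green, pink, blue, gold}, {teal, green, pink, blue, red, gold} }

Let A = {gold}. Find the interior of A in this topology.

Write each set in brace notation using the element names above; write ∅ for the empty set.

{gold}

U open, U⊆A: ∅, {gold}. int(A) = ⋃ = {gold}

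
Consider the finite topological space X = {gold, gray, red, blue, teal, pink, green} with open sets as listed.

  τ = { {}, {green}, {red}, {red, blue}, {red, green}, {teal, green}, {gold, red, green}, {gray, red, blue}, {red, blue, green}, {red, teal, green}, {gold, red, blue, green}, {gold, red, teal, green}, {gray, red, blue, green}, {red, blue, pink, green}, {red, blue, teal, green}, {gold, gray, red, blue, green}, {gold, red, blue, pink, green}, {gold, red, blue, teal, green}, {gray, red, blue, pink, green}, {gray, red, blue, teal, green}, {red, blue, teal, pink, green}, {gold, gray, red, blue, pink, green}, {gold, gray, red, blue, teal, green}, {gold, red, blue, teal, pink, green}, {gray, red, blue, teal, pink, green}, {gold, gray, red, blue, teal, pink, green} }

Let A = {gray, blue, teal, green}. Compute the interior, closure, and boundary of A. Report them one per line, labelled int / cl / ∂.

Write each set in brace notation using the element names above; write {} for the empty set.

U open, U⊆A: {}, {green}, {teal, green}. int(A) = ⋃ = {teal, green}
X∖A={gold, red, pink}, int(X∖A)={red}, hence cl(A)={gold, gray, blue, teal, pink, green}
∂A: remove int from cl → {gold, gray, blue, pink}

int(A) = {teal, green}
cl(A)  = {gold, gray, blue, teal, pink, green}
∂A     = {gold, gray, blue, pink}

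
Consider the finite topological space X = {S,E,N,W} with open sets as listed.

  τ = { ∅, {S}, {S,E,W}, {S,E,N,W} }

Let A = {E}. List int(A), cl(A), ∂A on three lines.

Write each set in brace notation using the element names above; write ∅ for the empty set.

opens ⊆ A: ∅; union → int = ∅
complement {S,N,W}; its interior {S}; cl(A) = X∖{S} = {E,N,W}
boundary = {E,N,W} ∖ ∅ = {E,N,W}

int(A) = ∅
cl(A)  = {E,N,W}
∂A     = {E,N,W}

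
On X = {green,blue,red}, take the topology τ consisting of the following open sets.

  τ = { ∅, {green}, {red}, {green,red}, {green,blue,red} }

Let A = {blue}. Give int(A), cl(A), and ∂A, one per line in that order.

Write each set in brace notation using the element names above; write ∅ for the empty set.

interior: largest open inside A is ∅ (from ∅)
cl via duality: int({green,red}) = {green,red}, so X∖{green,red} = {blue}
cl∖int = {blue}

int(A) = ∅
cl(A)  = {blue}
∂A     = {blue}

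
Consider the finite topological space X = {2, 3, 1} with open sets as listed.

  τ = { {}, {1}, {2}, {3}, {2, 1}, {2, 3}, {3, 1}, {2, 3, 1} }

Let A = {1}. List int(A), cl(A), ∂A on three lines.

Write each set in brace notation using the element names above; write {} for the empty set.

int(A) = {1}
cl(A)  = {1}
∂A     = {}

opens ⊆ A: {}, {1}; union → int = {1}
complement {2, 3}; its interior {2, 3}; cl(A) = X∖{2, 3} = {1}
boundary = {1} ∖ {1} = {}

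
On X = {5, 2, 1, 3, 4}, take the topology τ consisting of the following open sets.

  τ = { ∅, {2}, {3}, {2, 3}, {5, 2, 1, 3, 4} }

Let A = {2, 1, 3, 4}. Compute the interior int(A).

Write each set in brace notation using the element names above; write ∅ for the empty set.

opens ⊆ A: ∅, {2}, {3}, {2, 3}; union → int = {2, 3}

{2, 3}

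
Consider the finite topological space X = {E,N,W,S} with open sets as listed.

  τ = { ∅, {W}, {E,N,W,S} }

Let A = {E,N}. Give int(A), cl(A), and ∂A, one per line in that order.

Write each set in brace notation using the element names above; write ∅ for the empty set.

int(A) = ∅
cl(A)  = {E,N,S}
∂A     = {E,N,S}

open subsets of A: ∅; so int(A) = ∅
closure: X∖int(X∖A) = X∖{W} = {E,N,S}
∂A = {E,N,S} minus ∅ = {E,N,S}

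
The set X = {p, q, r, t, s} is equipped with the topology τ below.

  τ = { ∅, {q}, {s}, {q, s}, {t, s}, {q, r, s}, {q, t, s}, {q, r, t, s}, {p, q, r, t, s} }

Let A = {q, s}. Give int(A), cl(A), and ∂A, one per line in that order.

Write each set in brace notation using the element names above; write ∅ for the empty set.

int(A) = {q, s}
cl(A)  = {p, q, r, t, s}
∂A     = {p, r, t}

U open, U⊆A: ∅, {q}, {s}, {q, s}. int(A) = ⋃ = {q, s}
X∖A={p, r, t}, int(X∖A)=∅, hence cl(A)={p, q, r, t, s}
∂A: remove int from cl → {p, r, t}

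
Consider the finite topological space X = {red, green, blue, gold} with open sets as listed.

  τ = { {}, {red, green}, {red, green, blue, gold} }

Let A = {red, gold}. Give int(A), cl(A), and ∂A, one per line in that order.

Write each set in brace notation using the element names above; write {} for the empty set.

int(A) = {}
cl(A)  = {red, green, blue, gold}
∂A     = {red, green, blue, gold}

opens ⊆ A: {}; union → int = {}
complement {green, blue}; its interior {}; cl(A) = X∖{} = {red, green, blue, gold}
boundary = {red, green, blue, gold} ∖ {} = {red, green, blue, gold}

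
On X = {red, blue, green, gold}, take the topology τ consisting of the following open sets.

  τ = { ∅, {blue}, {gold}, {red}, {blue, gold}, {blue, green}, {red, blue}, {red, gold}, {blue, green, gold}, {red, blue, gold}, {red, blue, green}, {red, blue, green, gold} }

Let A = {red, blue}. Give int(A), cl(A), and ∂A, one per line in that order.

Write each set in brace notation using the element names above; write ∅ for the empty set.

opens ⊆ A: ∅, {red}, {blue}, {red, blue}; union → int = {red, blue}
complement {green, gold}; its interior {gold}; cl(A) = X∖{gold} = {red, blue, green}
boundary = {red, blue, green} ∖ {red, blue} = {green}

int(A) = {red, blue}
cl(A)  = {red, blue, green}
∂A     = {green}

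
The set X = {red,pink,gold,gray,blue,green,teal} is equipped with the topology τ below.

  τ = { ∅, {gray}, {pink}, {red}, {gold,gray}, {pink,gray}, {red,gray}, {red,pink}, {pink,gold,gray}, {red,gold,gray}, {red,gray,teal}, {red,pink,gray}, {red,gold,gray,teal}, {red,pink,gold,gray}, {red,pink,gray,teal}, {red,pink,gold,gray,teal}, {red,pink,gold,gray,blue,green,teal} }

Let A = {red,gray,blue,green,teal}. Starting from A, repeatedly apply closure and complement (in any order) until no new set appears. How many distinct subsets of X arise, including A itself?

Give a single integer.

8

X∖A={pink,gold}, int(X∖A)={pink}, hence cl(A)={red,gold,gray,blue,green,teal}
Orbit (k=closure, c=complement):
  1. A     = {red,gray,blue,green,teal}
  2. kA    = {red,gold,gray,blue,green,teal}
  3. cA    = {pink,gold}
  4. ckA   = {pink}
  5. kcA   = {pink,gold,blue,green}
  6. kckA  = {pink,blue,green}
  7. ckcA  = {red,gray,teal}
  8. ckckA = {red,gold,gray,teal}
(closed under both — stop)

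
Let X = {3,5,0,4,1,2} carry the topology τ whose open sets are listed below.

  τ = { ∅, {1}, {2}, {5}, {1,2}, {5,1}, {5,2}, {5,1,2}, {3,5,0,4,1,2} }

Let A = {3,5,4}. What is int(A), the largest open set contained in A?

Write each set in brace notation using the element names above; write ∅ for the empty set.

{5}

opens ⊆ A: ∅, {5}; union → int = {5}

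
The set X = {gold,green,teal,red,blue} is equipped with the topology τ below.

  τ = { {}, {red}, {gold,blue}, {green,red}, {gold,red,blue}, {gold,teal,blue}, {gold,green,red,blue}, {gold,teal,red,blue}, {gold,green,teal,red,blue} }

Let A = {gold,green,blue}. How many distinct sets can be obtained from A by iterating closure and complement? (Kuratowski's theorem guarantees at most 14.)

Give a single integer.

X∖A={teal,red}, int(X∖A)={red}, hence cl(A)={gold,green,teal,blue}
Orbit (k=closure, c=complement):
  1. A     = {gold,green,blue}
  2. kA    = {gold,green,teal,blue}
  3. cA    = {teal,red}
  4. ckA   = {red}
  5. kcA   = {green,teal,red}
  6. kckA  = {green,red}
  7. ckcA  = {gold,blue}
  8. ckckA = {gold,teal,blue}
(closed under both — stop)

8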